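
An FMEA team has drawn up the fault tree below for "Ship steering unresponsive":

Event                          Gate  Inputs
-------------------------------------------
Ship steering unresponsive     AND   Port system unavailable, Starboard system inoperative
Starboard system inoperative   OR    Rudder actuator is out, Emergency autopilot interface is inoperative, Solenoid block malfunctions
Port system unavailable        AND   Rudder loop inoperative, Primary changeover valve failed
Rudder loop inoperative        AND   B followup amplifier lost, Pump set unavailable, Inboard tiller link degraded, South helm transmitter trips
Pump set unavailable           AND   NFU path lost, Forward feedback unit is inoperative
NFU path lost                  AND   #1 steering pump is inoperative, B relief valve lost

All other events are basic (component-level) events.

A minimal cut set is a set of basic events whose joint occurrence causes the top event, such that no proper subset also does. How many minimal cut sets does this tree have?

3

NFU path lost [AND]: one cut set from each child combined → 1 × 1 = 1 cut set(s).
Pump set unavailable [AND]: one cut set from each child combined → 1 × 1 = 1 cut set(s).
Rudder loop inoperative [AND]: one cut set from each child combined → 1 × 1 × 1 × 1 = 1 cut set(s).
Port system unavailable [AND]: one cut set from each child combined → 1 × 1 = 1 cut set(s).
Starboard system inoperative [OR]: union of children's cut sets → 3 cut set(s).
Ship steering unresponsive [AND]: one cut set from each child combined → 1 × 3 = 3 cut set(s).
Minimal cut sets: {#1 steering pump is inoperative, B followup amplifier lost, B relief valve lost, Forward feedback unit is inoperative, Inboard tiller link degraded, Primary changeover valve failed, Rudder actuator is out, South helm transmitter trips}; {#1 steering pump is inoperative, B followup amplifier lost, B relief valve lost, Emergency autopilot interface is inoperative, Forward feedback unit is inoperative, Inboard tiller link degraded, Primary changeover valve failed, South helm transmitter trips}; {#1 steering pump is inoperative, B followup amplifier lost, B relief valve lost, Forward feedback unit is inoperative, Inboard tiller link degraded, Primary changeover valve failed, Solenoid block malfunctions, South helm transmitter trips}.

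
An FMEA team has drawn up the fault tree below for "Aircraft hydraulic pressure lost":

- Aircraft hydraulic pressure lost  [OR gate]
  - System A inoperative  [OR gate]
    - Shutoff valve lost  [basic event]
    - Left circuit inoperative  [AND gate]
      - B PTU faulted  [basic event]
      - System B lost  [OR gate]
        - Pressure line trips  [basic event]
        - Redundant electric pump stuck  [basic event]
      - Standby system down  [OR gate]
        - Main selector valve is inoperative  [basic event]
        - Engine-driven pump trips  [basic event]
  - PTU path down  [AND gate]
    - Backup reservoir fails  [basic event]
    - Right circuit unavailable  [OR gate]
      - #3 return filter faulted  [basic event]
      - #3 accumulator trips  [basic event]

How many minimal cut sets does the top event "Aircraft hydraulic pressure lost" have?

7

System B lost [OR]: union of children's cut sets → 2 cut set(s).
Standby system down [OR]: union of children's cut sets → 2 cut set(s).
Left circuit inoperative [AND]: one cut set from each child combined → 1 × 2 × 2 = 4 cut set(s).
System A inoperative [OR]: union of children's cut sets → 5 cut set(s).
Right circuit unavailable [OR]: union of children's cut sets → 2 cut set(s).
PTU path down [AND]: one cut set from each child combined → 1 × 2 = 2 cut set(s).
Aircraft hydraulic pressure lost [OR]: union of children's cut sets → 7 cut set(s).
Minimal cut sets: {Shutoff valve lost}; {B PTU faulted, Main selector valve is inoperative, Pressure line trips}; {B PTU faulted, Engine-driven pump trips, Pressure line trips}; {B PTU faulted, Main selector valve is inoperative, Redundant electric pump stuck}; {B PTU faulted, Engine-driven pump trips, Redundant electric pump stuck}; {#3 return filter faulted, Backup reservoir fails}; {#3 accumulator trips, Backup reservoir fails}.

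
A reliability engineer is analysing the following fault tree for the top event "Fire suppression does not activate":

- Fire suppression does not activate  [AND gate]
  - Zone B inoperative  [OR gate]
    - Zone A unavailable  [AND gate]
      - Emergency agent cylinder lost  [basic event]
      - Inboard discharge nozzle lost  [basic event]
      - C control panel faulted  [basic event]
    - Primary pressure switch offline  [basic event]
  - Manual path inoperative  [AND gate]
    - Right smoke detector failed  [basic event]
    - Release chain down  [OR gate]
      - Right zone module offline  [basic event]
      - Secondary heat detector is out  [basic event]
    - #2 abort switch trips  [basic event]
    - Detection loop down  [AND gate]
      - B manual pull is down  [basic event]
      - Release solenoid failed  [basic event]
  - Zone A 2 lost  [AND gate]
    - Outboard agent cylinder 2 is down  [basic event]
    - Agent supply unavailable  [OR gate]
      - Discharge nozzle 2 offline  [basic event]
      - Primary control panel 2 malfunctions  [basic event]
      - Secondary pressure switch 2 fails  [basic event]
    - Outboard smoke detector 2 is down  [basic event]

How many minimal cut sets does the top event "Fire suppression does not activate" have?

Zone A unavailable [AND]: one cut set from each child combined → 1 × 1 × 1 = 1 cut set(s).
Zone B inoperative [OR]: union of children's cut sets → 2 cut set(s).
Release chain down [OR]: union of children's cut sets → 2 cut set(s).
Detection loop down [AND]: one cut set from each child combined → 1 × 1 = 1 cut set(s).
Manual path inoperative [AND]: one cut set from each child combined → 1 × 2 × 1 × 1 = 2 cut set(s).
Agent supply unavailable [OR]: union of children's cut sets → 3 cut set(s).
Zone A 2 lost [AND]: one cut set from each child combined → 1 × 3 × 1 = 3 cut set(s).
Fire suppression does not activate [AND]: one cut set from each child combined → 2 × 2 × 3 = 12 cut set(s).

12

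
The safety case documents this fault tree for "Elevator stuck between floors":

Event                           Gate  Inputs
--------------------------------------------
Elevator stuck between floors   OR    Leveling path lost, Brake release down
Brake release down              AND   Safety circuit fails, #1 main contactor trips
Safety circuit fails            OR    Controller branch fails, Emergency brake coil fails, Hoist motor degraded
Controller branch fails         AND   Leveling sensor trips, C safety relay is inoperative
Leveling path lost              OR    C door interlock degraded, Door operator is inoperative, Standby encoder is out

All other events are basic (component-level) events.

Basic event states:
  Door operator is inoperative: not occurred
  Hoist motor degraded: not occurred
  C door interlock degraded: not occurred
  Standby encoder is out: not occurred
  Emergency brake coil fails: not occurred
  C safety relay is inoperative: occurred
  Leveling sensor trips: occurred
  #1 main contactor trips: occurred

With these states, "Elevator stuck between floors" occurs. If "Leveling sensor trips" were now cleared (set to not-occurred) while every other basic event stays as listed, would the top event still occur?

No

Counterfactual: set "Leveling sensor trips" to not occurred.
Leveling path lost [OR]: C door interlock degraded=not, Door operator is inoperative=not, Standby encoder is out=not → no input occurs → does not occur.
Controller branch fails [AND]: Leveling sensor trips=not, C safety relay is inoperative=occurs → not all inputs occur → does not occur.
Safety circuit fails [OR]: Controller branch fails=not, Emergency brake coil fails=not, Hoist motor degraded=not → no input occurs → does not occur.
Brake release down [AND]: Safety circuit fails=not, #1 main contactor trips=occurs → not all inputs occur → does not occur.
Elevator stuck between floors [OR]: Leveling path lost=not, Brake release down=not → no input occurs → does not occur.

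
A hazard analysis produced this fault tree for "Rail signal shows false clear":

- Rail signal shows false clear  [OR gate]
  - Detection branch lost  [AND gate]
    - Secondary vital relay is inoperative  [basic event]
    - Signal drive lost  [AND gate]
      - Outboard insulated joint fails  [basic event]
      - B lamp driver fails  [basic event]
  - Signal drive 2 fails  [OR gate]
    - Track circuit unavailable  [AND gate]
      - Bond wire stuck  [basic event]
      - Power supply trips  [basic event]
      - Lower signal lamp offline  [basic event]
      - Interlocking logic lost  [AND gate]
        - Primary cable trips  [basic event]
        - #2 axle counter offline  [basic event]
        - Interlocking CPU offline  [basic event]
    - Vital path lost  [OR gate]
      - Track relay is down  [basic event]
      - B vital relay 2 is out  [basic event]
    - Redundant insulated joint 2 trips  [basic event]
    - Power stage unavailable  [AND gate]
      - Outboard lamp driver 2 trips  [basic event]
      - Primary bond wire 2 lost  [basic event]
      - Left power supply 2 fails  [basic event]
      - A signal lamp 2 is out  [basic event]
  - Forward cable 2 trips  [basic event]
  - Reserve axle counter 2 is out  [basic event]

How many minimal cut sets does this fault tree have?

8

Signal drive lost [AND]: one cut set from each child combined → 1 × 1 = 1 cut set(s).
Detection branch lost [AND]: one cut set from each child combined → 1 × 1 = 1 cut set(s).
Interlocking logic lost [AND]: one cut set from each child combined → 1 × 1 × 1 = 1 cut set(s).
Track circuit unavailable [AND]: one cut set from each child combined → 1 × 1 × 1 × 1 = 1 cut set(s).
Vital path lost [OR]: union of children's cut sets → 2 cut set(s).
Power stage unavailable [AND]: one cut set from each child combined → 1 × 1 × 1 × 1 = 1 cut set(s).
Signal drive 2 fails [OR]: union of children's cut sets → 5 cut set(s).
Rail signal shows false clear [OR]: union of children's cut sets → 8 cut set(s).
Minimal cut sets: {B lamp driver fails, Outboard insulated joint fails, Secondary vital relay is inoperative}; {#2 axle counter offline, Bond wire stuck, Interlocking CPU offline, Lower signal lamp offline, Power supply trips, Primary cable trips}; {Track relay is down}; {B vital relay 2 is out}; {Redundant insulated joint 2 trips}; {A signal lamp 2 is out, Left power supply 2 fails, Outboard lamp driver 2 trips, Primary bond wire 2 lost}; {Forward cable 2 trips}; {Reserve axle counter 2 is out}.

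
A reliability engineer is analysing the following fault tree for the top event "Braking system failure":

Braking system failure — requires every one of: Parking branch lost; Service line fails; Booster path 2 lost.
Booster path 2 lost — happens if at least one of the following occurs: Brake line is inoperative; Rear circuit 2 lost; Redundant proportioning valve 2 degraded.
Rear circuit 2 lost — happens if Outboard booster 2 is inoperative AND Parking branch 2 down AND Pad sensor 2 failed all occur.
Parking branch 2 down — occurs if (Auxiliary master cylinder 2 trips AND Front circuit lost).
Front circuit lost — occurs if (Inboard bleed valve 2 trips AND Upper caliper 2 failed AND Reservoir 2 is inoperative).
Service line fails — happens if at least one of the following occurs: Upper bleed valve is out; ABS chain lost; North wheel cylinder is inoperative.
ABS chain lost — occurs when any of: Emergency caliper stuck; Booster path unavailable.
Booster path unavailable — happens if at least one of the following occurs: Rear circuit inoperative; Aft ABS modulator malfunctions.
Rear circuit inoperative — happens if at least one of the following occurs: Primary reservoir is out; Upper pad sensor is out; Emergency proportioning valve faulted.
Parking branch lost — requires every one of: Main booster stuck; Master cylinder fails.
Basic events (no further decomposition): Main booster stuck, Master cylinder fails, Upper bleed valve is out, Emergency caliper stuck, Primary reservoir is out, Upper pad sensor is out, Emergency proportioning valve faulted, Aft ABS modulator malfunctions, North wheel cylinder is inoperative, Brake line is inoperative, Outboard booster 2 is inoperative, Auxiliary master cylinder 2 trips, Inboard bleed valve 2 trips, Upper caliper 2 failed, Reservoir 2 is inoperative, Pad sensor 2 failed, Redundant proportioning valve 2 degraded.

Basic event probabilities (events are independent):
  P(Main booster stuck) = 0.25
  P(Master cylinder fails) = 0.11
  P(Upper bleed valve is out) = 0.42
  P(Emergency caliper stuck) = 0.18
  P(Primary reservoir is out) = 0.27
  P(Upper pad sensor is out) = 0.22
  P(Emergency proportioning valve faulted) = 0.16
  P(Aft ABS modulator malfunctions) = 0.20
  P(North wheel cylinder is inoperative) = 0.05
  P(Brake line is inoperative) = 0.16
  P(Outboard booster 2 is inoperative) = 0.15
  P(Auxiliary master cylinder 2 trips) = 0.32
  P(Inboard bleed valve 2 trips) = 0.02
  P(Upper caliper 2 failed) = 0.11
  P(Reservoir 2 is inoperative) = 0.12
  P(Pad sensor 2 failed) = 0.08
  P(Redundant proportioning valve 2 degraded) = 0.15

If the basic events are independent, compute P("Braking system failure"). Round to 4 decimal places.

0.0065

P(Parking branch lost) [AND] = 0.25 × 0.11 = 0.027500
P(Rear circuit inoperative) [OR] = 1 − (1−0.27) × (1−0.22) × (1−0.16) = 0.521704
P(Booster path unavailable) [OR] = 1 − (1−0.521704) × (1−0.20) = 0.617363
P(ABS chain lost) [OR] = 1 − (1−0.18) × (1−0.617363) = 0.686238
P(Service line fails) [OR] = 1 − (1−0.42) × (1−0.686238) × (1−0.05) = 0.827117
P(Front circuit lost) [AND] = 0.02 × 0.11 × 0.12 = 0.000264
P(Parking branch 2 down) [AND] = 0.32 × 0.000264 = 0.000084
P(Rear circuit 2 lost) [AND] = 0.15 × 0.000084 × 0.08 = 0.000001
P(Booster path 2 lost) [OR] = 1 − (1−0.16) × (1−0.000001) × (1−0.15) = 0.286001
P(Braking system failure) [AND] = 0.027500 × 0.827117 × 0.286001 = 0.006505
Rounded to 4 decimal places: P(Braking system failure) ≈ 0.0065.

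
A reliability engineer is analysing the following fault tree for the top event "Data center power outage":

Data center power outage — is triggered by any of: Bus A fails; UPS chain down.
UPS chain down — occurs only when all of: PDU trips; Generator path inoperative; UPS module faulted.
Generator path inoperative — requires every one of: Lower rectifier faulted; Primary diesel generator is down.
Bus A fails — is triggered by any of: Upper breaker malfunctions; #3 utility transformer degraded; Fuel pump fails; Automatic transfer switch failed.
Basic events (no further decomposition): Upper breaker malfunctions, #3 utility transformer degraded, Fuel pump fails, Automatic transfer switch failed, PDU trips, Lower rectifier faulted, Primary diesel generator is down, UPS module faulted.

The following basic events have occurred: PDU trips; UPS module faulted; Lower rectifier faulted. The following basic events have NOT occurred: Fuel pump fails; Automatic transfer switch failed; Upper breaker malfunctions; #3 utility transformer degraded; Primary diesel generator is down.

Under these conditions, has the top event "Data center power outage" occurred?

Bus A fails [OR]: Upper breaker malfunctions=not, #3 utility transformer degraded=not, Fuel pump fails=not, Automatic transfer switch failed=not → no input occurs → does not occur.
Generator path inoperative [AND]: Lower rectifier faulted=occurs, Primary diesel generator is down=not → not all inputs occur → does not occur.
UPS chain down [AND]: PDU trips=occurs, Generator path inoperative=not, UPS module faulted=occurs → not all inputs occur → does not occur.
Data center power outage [OR]: Bus A fails=not, UPS chain down=not → no input occurs → does not occur.

No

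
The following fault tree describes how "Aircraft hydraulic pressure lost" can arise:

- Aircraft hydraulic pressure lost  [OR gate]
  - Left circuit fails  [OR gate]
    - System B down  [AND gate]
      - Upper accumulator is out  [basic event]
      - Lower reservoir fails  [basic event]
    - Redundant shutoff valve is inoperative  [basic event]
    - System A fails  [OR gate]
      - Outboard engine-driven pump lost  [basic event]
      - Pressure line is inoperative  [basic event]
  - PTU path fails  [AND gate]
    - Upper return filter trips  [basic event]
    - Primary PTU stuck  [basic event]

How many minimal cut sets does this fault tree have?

System B down [AND]: one cut set from each child combined → 1 × 1 = 1 cut set(s).
System A fails [OR]: union of children's cut sets → 2 cut set(s).
Left circuit fails [OR]: union of children's cut sets → 4 cut set(s).
PTU path fails [AND]: one cut set from each child combined → 1 × 1 = 1 cut set(s).
Aircraft hydraulic pressure lost [OR]: union of children's cut sets → 5 cut set(s).
Minimal cut sets: {Lower reservoir fails, Upper accumulator is out}; {Redundant shutoff valve is inoperative}; {Outboard engine-driven pump lost}; {Pressure line is inoperative}; {Primary PTU stuck, Upper return filter trips}.

5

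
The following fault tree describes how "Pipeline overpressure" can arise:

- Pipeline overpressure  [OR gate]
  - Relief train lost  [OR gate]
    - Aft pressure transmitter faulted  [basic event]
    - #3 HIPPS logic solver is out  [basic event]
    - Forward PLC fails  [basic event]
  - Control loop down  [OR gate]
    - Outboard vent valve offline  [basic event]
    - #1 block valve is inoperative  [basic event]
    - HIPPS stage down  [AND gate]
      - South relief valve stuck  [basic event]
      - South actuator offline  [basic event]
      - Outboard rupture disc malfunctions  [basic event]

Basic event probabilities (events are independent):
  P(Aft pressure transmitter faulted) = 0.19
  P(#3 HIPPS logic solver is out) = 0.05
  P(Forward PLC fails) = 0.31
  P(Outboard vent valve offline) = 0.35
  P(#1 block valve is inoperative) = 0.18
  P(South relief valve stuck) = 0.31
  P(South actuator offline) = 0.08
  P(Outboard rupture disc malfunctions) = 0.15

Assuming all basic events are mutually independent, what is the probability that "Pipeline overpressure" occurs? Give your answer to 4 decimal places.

P(Relief train lost) [OR] = 1 − (1−0.19) × (1−0.05) × (1−0.31) = 0.469045
P(HIPPS stage down) [AND] = 0.31 × 0.08 × 0.15 = 0.003720
P(Control loop down) [OR] = 1 − (1−0.35) × (1−0.18) × (1−0.003720) = 0.468983
P(Pipeline overpressure) [OR] = 1 − (1−0.469045) × (1−0.468983) = 0.718054
Rounded to 4 decimal places: P(Pipeline overpressure) ≈ 0.7181.

0.7181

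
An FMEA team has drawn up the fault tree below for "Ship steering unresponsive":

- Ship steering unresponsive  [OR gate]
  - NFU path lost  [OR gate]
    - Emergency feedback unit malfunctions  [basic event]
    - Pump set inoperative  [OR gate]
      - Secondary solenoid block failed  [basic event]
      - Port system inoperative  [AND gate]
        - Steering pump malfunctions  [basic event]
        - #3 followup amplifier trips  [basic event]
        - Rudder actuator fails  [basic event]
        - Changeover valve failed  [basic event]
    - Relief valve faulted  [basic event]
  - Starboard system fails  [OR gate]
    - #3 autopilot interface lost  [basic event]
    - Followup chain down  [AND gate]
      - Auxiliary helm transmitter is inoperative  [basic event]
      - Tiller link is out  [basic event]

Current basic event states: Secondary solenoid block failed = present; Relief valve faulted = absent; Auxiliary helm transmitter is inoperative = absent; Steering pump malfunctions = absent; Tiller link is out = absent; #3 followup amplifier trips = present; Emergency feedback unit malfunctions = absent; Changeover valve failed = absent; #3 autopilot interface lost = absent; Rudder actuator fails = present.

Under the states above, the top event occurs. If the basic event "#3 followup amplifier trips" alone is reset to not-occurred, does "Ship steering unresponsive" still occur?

Yes

Counterfactual: set "#3 followup amplifier trips" to not occurred.
Port system inoperative [AND]: Steering pump malfunctions=not, #3 followup amplifier trips=not, Rudder actuator fails=occurs, Changeover valve failed=not → not all inputs occur → does not occur.
Pump set inoperative [OR]: Secondary solenoid block failed=occurs, Port system inoperative=not → at least one input occurs → occurs.
NFU path lost [OR]: Emergency feedback unit malfunctions=not, Pump set inoperative=occurs, Relief valve faulted=not → at least one input occurs → occurs.
Followup chain down [AND]: Auxiliary helm transmitter is inoperative=not, Tiller link is out=not → not all inputs occur → does not occur.
Starboard system fails [OR]: #3 autopilot interface lost=not, Followup chain down=not → no input occurs → does not occur.
Ship steering unresponsive [OR]: NFU path lost=occurs, Starboard system fails=not → at least one input occurs → occurs.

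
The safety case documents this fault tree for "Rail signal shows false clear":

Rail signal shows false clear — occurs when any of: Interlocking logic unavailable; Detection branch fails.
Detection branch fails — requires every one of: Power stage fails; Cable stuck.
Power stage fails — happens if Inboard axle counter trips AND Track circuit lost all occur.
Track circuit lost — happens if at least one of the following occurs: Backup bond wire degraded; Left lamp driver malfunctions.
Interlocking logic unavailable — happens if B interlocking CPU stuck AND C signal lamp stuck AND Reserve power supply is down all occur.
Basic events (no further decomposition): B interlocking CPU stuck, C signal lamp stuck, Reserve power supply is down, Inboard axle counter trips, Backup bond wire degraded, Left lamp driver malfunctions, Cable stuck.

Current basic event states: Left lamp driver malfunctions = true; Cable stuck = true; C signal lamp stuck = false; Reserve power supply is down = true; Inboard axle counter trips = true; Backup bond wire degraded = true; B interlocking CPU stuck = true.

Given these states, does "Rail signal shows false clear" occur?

Interlocking logic unavailable [AND]: B interlocking CPU stuck=occurs, C signal lamp stuck=not, Reserve power supply is down=occurs → not all inputs occur → does not occur.
Track circuit lost [OR]: Backup bond wire degraded=occurs, Left lamp driver malfunctions=occurs → at least one input occurs → occurs.
Power stage fails [AND]: Inboard axle counter trips=occurs, Track circuit lost=occurs → all inputs occur → occurs.
Detection branch fails [AND]: Power stage fails=occurs, Cable stuck=occurs → all inputs occur → occurs.
Rail signal shows false clear [OR]: Interlocking logic unavailable=not, Detection branch fails=occurs → at least one input occurs → occurs.

Yes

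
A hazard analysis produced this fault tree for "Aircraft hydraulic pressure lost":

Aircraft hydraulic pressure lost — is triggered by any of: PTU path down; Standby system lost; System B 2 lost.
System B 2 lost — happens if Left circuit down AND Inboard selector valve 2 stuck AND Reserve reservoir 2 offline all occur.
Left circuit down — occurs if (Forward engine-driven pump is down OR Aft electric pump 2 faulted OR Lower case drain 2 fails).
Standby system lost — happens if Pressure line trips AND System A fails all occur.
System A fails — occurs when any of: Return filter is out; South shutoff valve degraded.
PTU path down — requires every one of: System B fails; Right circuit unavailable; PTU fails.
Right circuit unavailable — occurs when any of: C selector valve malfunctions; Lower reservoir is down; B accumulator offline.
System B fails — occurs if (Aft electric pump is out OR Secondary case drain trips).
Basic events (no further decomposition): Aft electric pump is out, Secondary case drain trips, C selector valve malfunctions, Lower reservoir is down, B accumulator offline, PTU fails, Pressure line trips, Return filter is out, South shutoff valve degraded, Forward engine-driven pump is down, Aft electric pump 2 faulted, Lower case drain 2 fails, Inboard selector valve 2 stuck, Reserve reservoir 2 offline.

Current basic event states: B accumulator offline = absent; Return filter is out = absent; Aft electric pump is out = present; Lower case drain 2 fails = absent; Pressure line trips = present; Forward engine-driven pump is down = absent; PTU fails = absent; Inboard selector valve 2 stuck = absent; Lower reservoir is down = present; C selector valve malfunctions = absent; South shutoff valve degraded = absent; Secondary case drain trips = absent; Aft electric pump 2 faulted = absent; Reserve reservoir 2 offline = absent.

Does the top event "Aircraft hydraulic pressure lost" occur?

System B fails [OR]: Aft electric pump is out=occurs, Secondary case drain trips=not → at least one input occurs → occurs.
Right circuit unavailable [OR]: C selector valve malfunctions=not, Lower reservoir is down=occurs, B accumulator offline=not → at least one input occurs → occurs.
PTU path down [AND]: System B fails=occurs, Right circuit unavailable=occurs, PTU fails=not → not all inputs occur → does not occur.
System A fails [OR]: Return filter is out=not, South shutoff valve degraded=not → no input occurs → does not occur.
Standby system lost [AND]: Pressure line trips=occurs, System A fails=not → not all inputs occur → does not occur.
Left circuit down [OR]: Forward engine-driven pump is down=not, Aft electric pump 2 faulted=not, Lower case drain 2 fails=not → no input occurs → does not occur.
System B 2 lost [AND]: Left circuit down=not, Inboard selector valve 2 stuck=not, Reserve reservoir 2 offline=not → not all inputs occur → does not occur.
Aircraft hydraulic pressure lost [OR]: PTU path down=not, Standby system lost=not, System B 2 lost=not → no input occurs → does not occur.

No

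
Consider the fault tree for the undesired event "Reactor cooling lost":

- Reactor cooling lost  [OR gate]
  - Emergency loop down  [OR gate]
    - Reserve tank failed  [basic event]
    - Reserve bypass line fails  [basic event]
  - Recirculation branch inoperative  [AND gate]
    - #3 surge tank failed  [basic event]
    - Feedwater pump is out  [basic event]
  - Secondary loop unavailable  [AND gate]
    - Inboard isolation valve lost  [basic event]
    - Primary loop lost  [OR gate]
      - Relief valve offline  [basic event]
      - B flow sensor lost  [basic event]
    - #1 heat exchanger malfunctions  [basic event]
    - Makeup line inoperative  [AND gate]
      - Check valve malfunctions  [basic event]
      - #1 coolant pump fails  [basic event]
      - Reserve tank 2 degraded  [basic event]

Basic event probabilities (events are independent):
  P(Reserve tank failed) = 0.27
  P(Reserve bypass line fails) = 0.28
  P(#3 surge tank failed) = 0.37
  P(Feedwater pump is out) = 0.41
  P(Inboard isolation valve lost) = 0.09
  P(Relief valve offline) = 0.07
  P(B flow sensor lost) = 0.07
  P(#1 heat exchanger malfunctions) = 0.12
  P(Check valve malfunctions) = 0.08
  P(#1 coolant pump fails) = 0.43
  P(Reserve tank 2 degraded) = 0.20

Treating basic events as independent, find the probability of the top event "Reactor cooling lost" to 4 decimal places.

P(Emergency loop down) [OR] = 1 − (1−0.27) × (1−0.28) = 0.474400
P(Recirculation branch inoperative) [AND] = 0.37 × 0.41 = 0.151700
P(Primary loop lost) [OR] = 1 − (1−0.07) × (1−0.07) = 0.135100
P(Makeup line inoperative) [AND] = 0.08 × 0.43 × 0.20 = 0.006880
P(Secondary loop unavailable) [AND] = 0.09 × 0.135100 × 0.12 × 0.006880 = 0.000010
P(Reactor cooling lost) [OR] = 1 − (1−0.474400) × (1−0.151700) × (1−0.000010) = 0.554138
Rounded to 4 decimal places: P(Reactor cooling lost) ≈ 0.5541.

0.5541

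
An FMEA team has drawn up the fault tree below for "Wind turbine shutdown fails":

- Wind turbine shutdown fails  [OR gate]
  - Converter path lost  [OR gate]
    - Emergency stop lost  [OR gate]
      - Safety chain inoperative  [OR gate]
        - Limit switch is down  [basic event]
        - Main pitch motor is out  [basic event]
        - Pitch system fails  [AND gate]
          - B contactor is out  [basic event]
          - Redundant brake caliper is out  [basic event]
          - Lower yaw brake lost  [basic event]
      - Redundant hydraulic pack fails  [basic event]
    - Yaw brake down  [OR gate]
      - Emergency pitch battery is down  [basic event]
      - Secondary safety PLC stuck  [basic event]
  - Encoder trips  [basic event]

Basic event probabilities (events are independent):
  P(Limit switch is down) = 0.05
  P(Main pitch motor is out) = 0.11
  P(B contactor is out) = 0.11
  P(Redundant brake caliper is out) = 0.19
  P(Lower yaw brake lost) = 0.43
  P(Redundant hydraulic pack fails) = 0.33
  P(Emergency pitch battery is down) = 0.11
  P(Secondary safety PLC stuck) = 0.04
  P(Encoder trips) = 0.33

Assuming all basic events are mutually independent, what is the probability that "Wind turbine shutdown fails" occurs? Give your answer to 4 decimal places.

P(Pitch system fails) [AND] = 0.11 × 0.19 × 0.43 = 0.008987
P(Safety chain inoperative) [OR] = 1 − (1−0.05) × (1−0.11) × (1−0.008987) = 0.162099
P(Emergency stop lost) [OR] = 1 − (1−0.162099) × (1−0.33) = 0.438606
P(Yaw brake down) [OR] = 1 − (1−0.11) × (1−0.04) = 0.145600
P(Converter path lost) [OR] = 1 − (1−0.438606) × (1−0.145600) = 0.520345
P(Wind turbine shutdown fails) [OR] = 1 − (1−0.520345) × (1−0.33) = 0.678631
Rounded to 4 decimal places: P(Wind turbine shutdown fails) ≈ 0.6786.

0.6786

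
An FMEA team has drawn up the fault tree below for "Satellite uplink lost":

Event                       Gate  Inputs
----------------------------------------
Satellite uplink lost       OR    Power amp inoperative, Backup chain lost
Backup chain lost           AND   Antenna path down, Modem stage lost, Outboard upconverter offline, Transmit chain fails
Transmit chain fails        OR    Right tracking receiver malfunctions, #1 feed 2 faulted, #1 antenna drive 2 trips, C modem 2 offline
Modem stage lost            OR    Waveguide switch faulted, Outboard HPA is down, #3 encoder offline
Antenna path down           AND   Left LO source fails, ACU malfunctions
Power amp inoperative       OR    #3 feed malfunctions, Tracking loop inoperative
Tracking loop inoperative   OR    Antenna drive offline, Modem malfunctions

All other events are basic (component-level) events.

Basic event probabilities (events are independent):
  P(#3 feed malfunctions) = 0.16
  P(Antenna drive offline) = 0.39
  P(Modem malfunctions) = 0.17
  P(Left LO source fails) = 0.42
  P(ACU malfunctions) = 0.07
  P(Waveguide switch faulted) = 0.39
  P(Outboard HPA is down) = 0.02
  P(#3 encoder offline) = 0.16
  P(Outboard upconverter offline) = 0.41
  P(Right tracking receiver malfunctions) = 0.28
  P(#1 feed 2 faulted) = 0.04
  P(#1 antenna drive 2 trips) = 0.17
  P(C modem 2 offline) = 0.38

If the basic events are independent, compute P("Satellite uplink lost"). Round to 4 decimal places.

P(Tracking loop inoperative) [OR] = 1 − (1−0.39) × (1−0.17) = 0.493700
P(Power amp inoperative) [OR] = 1 − (1−0.16) × (1−0.493700) = 0.574708
P(Antenna path down) [AND] = 0.42 × 0.07 = 0.029400
P(Modem stage lost) [OR] = 1 − (1−0.39) × (1−0.02) × (1−0.16) = 0.497848
P(Transmit chain fails) [OR] = 1 − (1−0.28) × (1−0.04) × (1−0.17) × (1−0.38) = 0.644308
P(Backup chain lost) [AND] = 0.029400 × 0.497848 × 0.41 × 0.644308 = 0.003867
P(Satellite uplink lost) [OR] = 1 − (1−0.574708) × (1−0.003867) = 0.576353
Rounded to 4 decimal places: P(Satellite uplink lost) ≈ 0.5764.

0.5764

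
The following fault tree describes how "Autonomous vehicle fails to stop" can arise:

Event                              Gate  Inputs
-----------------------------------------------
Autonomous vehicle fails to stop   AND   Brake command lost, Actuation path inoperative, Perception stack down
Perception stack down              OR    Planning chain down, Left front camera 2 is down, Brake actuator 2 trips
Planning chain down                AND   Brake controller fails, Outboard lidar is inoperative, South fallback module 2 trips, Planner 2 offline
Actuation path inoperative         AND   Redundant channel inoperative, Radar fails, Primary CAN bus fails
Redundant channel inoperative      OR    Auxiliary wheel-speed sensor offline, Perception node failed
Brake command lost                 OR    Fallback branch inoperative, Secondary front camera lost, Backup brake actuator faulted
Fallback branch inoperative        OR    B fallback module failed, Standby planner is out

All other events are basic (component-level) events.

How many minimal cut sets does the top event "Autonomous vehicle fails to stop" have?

24

Fallback branch inoperative [OR]: union of children's cut sets → 2 cut set(s).
Brake command lost [OR]: union of children's cut sets → 4 cut set(s).
Redundant channel inoperative [OR]: union of children's cut sets → 2 cut set(s).
Actuation path inoperative [AND]: one cut set from each child combined → 2 × 1 × 1 = 2 cut set(s).
Planning chain down [AND]: one cut set from each child combined → 1 × 1 × 1 × 1 = 1 cut set(s).
Perception stack down [OR]: union of children's cut sets → 3 cut set(s).
Autonomous vehicle fails to stop [AND]: one cut set from each child combined → 4 × 2 × 3 = 24 cut set(s).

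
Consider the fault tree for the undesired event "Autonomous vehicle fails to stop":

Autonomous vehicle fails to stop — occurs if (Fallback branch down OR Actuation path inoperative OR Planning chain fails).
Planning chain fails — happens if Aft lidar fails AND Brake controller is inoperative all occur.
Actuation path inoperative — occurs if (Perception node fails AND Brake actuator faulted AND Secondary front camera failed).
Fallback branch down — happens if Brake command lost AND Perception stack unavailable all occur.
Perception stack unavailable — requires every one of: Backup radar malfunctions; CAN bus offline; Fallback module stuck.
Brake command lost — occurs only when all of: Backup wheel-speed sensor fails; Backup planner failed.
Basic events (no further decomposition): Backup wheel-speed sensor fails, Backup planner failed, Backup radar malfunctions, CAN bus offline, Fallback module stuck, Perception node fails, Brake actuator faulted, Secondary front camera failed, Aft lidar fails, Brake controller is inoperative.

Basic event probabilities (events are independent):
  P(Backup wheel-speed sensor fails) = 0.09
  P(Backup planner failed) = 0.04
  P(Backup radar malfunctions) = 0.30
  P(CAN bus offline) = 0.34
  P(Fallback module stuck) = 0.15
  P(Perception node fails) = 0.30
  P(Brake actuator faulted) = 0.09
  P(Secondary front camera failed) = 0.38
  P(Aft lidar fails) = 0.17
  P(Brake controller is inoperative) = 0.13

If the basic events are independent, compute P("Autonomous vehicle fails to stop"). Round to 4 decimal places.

P(Brake command lost) [AND] = 0.09 × 0.04 = 0.003600
P(Perception stack unavailable) [AND] = 0.30 × 0.34 × 0.15 = 0.015300
P(Fallback branch down) [AND] = 0.003600 × 0.015300 = 0.000055
P(Actuation path inoperative) [AND] = 0.30 × 0.09 × 0.38 = 0.010260
P(Planning chain fails) [AND] = 0.17 × 0.13 = 0.022100
P(Autonomous vehicle fails to stop) [OR] = 1 − (1−0.000055) × (1−0.010260) × (1−0.022100) = 0.032186
Rounded to 4 decimal places: P(Autonomous vehicle fails to stop) ≈ 0.0322.

0.0322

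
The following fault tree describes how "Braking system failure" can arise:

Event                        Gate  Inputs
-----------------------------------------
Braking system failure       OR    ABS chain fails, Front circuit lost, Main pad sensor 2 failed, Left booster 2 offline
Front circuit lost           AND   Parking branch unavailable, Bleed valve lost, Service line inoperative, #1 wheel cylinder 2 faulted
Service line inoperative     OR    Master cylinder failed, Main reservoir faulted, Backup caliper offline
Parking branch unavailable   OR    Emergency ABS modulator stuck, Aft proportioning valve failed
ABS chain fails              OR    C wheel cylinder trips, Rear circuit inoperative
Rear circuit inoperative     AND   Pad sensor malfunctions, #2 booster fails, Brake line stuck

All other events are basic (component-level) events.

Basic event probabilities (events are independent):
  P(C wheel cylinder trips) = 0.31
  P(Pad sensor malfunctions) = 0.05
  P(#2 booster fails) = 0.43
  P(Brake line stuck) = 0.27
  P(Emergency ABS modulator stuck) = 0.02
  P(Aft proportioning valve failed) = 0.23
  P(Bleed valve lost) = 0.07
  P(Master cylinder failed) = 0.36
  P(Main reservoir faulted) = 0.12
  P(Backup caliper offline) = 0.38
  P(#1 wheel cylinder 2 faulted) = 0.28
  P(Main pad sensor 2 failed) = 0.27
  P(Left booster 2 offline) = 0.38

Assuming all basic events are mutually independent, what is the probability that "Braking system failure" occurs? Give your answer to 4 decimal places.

P(Rear circuit inoperative) [AND] = 0.05 × 0.43 × 0.27 = 0.005805
P(ABS chain fails) [OR] = 1 − (1−0.31) × (1−0.005805) = 0.314005
P(Parking branch unavailable) [OR] = 1 − (1−0.02) × (1−0.23) = 0.245400
P(Service line inoperative) [OR] = 1 − (1−0.36) × (1−0.12) × (1−0.38) = 0.650816
P(Front circuit lost) [AND] = 0.245400 × 0.07 × 0.650816 × 0.28 = 0.003130
P(Braking system failure) [OR] = 1 − (1−0.314005) × (1−0.003130) × (1−0.27) × (1−0.38) = 0.690490
Rounded to 4 decimal places: P(Braking system failure) ≈ 0.6905.

0.6905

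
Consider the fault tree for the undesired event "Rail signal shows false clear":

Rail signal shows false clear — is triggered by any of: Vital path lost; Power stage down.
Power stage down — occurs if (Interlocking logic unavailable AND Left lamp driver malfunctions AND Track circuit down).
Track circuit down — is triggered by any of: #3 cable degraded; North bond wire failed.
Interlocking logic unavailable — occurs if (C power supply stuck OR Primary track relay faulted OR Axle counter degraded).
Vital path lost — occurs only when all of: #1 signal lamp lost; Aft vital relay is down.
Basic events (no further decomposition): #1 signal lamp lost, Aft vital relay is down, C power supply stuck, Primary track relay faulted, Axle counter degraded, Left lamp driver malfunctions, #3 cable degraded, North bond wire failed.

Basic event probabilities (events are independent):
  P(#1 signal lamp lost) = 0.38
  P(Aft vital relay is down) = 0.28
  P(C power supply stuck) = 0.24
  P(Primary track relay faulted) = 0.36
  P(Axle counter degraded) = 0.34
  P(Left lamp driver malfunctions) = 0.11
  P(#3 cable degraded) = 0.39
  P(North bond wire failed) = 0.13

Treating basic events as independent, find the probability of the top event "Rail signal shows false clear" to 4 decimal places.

P(Vital path lost) [AND] = 0.38 × 0.28 = 0.106400
P(Interlocking logic unavailable) [OR] = 1 − (1−0.24) × (1−0.36) × (1−0.34) = 0.678976
P(Track circuit down) [OR] = 1 − (1−0.39) × (1−0.13) = 0.469300
P(Power stage down) [AND] = 0.678976 × 0.11 × 0.469300 = 0.035051
P(Rail signal shows false clear) [OR] = 1 − (1−0.106400) × (1−0.035051) = 0.137722
Rounded to 4 decimal places: P(Rail signal shows false clear) ≈ 0.1377.

0.1377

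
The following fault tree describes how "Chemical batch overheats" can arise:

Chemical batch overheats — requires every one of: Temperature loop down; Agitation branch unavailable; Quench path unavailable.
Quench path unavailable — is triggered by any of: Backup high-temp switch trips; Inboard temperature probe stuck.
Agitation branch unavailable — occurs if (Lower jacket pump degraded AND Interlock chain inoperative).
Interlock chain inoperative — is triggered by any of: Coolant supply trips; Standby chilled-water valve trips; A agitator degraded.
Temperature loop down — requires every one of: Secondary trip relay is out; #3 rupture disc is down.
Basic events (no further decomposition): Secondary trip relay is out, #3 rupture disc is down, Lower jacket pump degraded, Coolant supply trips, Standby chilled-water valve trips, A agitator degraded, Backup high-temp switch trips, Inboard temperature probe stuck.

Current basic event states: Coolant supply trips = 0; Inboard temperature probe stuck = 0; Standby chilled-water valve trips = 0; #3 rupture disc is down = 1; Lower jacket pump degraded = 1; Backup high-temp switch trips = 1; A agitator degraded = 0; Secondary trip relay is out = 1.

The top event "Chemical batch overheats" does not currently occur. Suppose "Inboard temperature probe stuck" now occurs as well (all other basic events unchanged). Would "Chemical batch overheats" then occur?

Counterfactual: set "Inboard temperature probe stuck" to occurred.
Temperature loop down [AND]: Secondary trip relay is out=occurs, #3 rupture disc is down=occurs → all inputs occur → occurs.
Interlock chain inoperative [OR]: Coolant supply trips=not, Standby chilled-water valve trips=not, A agitator degraded=not → no input occurs → does not occur.
Agitation branch unavailable [AND]: Lower jacket pump degraded=occurs, Interlock chain inoperative=not → not all inputs occur → does not occur.
Quench path unavailable [OR]: Backup high-temp switch trips=occurs, Inboard temperature probe stuck=occurs → at least one input occurs → occurs.
Chemical batch overheats [AND]: Temperature loop down=occurs, Agitation branch unavailable=not, Quench path unavailable=occurs → not all inputs occur → does not occur.

No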